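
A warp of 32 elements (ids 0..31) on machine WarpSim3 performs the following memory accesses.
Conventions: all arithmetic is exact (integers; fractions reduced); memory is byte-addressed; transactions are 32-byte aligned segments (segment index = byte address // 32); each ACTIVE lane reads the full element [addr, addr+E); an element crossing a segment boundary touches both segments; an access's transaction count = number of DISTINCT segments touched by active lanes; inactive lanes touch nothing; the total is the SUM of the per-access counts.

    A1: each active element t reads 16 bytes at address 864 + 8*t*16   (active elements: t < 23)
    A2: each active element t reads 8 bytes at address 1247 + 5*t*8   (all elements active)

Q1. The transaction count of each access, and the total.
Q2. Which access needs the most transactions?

A1: 23 transactions
A2: 40 transactions

Answer: 23,40; total 63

Answer: A2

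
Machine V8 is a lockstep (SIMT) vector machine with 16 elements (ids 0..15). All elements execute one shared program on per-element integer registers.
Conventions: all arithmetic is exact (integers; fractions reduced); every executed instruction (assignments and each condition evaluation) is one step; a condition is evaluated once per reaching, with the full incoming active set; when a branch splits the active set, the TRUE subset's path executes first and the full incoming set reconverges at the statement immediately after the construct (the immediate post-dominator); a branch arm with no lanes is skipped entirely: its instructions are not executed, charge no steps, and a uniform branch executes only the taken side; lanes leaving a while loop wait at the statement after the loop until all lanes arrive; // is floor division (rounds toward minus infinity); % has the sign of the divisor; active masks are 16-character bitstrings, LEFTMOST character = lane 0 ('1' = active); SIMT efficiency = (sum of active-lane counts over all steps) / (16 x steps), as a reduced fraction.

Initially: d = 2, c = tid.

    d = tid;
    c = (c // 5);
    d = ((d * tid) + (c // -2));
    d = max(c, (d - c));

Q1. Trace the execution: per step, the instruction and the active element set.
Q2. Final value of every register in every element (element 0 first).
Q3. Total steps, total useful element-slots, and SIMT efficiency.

step 0: d <- tid                     1111111111111111
step 1: c <- (c // 5)                1111111111111111
step 2: d <- ((d * tid) + (c // -2)) 1111111111111111
step 3: d <- max(c, (d - c))         1111111111111111

Answer: 4 steps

d: 0,1,4,9,16,23,34,47,62,79,97,118,141,166,193,220
c: 0,0,0,0,0,1,1,1,1,1,2,2,2,2,2,3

steps = 4; useful = 64; efficiency = 64/64 = 1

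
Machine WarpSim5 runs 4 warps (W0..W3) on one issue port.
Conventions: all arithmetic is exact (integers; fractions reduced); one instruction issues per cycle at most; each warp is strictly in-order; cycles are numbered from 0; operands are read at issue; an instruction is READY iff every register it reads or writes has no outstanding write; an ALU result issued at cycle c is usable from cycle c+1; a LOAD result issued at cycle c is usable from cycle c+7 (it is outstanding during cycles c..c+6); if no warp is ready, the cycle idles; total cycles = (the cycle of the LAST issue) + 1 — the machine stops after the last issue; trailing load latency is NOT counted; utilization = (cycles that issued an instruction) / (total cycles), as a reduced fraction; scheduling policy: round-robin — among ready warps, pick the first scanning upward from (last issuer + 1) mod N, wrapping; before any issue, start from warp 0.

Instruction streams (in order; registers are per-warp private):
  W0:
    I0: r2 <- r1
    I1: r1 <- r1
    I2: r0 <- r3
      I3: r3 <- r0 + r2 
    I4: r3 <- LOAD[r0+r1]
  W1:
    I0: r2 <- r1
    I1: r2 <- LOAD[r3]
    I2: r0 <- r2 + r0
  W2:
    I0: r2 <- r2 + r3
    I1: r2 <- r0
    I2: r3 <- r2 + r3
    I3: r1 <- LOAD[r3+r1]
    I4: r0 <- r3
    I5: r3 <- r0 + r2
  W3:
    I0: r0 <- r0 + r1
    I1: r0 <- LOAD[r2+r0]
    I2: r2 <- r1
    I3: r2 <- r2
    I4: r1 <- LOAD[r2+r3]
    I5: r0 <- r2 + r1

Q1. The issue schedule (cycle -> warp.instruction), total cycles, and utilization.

cycle 0: W0.I0
cycle 1: W1.I0
cycle 2: W2.I0
cycle 3: W3.I0
cycle 4: W0.I1
cycle 5: W1.I1
cycle 6: W2.I1
cycle 7: W3.I1
cycle 8: W0.I2
cycle 9: W2.I2
cycle 10: W3.I2
cycle 11: W0.I3
cycle 12: W1.I2
cycle 13: W2.I3
cycle 14: W3.I3
cycle 15: W0.I4
cycle 16: W2.I4
cycle 17: W3.I4
cycle 18: W2.I5
cycle 19: idle
cycle 20: idle
cycle 21: idle
cycle 22: idle
cycle 23: idle
cycle 24: W3.I5

Answer: 25 cycles, utilization 4/5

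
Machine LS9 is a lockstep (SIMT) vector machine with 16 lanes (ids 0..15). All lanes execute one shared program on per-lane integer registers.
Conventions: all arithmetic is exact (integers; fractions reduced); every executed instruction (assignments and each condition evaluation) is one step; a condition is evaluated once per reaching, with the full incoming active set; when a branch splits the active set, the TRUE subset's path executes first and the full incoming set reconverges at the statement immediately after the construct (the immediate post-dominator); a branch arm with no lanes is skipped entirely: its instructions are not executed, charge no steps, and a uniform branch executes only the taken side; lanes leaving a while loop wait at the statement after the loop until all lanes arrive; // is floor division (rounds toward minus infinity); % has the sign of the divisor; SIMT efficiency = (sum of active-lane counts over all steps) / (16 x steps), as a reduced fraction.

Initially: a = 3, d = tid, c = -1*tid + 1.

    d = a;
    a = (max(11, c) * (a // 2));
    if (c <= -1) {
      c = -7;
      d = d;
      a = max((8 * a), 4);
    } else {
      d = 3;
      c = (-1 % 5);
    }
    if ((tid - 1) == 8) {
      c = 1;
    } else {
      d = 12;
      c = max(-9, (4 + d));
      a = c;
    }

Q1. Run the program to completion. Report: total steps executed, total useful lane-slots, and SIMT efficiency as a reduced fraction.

Answer: 13 steps, 156 useful, 3/4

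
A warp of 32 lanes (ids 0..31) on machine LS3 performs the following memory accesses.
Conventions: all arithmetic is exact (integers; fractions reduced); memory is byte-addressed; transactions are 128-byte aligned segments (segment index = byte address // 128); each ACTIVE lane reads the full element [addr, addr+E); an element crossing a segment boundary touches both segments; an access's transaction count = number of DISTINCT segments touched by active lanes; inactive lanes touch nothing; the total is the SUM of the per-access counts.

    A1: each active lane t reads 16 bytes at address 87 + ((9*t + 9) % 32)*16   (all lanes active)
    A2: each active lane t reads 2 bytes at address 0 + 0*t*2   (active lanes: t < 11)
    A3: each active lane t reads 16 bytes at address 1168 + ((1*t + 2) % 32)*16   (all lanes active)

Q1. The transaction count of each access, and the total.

A1: 5 transactions
A2: 1 transaction
A3: 5 transactions

Answer: 5,1,5; total 11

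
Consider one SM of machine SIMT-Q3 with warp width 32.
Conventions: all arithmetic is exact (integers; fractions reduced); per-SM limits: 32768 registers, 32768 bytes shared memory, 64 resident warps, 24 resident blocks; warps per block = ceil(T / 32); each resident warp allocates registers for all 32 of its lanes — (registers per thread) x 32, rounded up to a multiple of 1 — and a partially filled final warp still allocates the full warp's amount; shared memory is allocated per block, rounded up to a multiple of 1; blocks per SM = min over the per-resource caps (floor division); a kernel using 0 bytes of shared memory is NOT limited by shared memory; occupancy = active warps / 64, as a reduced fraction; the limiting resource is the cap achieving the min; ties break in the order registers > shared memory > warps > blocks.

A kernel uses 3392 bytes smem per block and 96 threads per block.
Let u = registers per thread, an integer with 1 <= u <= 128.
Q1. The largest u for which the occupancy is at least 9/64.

Answer: u = 113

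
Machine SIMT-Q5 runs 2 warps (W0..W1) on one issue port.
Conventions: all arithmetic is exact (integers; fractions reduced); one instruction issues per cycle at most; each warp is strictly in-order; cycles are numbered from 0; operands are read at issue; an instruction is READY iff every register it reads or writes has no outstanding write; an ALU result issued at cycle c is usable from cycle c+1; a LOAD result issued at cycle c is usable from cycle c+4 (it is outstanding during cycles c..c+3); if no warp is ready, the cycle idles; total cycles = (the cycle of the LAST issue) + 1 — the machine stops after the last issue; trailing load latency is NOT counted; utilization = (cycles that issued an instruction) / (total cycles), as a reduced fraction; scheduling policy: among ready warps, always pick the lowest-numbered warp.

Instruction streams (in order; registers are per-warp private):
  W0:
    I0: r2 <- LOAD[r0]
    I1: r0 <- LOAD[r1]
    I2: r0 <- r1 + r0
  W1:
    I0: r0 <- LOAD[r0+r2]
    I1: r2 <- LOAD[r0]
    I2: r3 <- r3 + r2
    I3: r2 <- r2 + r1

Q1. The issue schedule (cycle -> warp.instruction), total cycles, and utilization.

cycle 0: W0.I0
cycle 1: W0.I1
cycle 2: W1.I0
cycle 3: idle
cycle 4: idle
cycle 5: W0.I2
cycle 6: W1.I1
cycle 7: idle
cycle 8: idle
cycle 9: idle
cycle 10: W1.I2
cycle 11: W1.I3

Answer: 12 cycles, utilization 7/12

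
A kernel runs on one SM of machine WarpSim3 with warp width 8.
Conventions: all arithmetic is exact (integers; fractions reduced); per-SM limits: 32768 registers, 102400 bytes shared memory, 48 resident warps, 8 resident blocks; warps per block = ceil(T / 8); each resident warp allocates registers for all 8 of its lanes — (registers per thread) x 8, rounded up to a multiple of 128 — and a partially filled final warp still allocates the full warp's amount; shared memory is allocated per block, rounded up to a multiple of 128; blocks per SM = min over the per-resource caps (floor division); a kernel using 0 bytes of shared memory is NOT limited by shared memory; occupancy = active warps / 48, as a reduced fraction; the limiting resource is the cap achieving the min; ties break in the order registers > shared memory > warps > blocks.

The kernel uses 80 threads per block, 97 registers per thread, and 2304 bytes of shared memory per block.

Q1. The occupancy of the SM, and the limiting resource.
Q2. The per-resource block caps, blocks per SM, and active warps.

Answer: occupancy 5/8, limited by registers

registers: 3 blocks
shared memory: 44 blocks
warps: 4 blocks
blocks: 8 blocks

Answer: 3 blocks, 30 active warps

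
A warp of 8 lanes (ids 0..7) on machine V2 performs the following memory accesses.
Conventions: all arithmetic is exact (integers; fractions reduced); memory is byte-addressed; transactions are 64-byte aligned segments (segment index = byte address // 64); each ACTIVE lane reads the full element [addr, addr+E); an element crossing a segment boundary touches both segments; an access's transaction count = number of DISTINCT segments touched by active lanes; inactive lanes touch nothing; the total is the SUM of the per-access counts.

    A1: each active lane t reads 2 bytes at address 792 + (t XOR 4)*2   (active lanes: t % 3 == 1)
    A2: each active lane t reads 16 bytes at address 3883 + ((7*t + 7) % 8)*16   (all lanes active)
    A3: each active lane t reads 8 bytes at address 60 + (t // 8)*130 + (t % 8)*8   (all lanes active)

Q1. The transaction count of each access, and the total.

A1: 1 transaction
A2: 3 transactions
A3: 2 transactions

Answer: 1,3,2; total 6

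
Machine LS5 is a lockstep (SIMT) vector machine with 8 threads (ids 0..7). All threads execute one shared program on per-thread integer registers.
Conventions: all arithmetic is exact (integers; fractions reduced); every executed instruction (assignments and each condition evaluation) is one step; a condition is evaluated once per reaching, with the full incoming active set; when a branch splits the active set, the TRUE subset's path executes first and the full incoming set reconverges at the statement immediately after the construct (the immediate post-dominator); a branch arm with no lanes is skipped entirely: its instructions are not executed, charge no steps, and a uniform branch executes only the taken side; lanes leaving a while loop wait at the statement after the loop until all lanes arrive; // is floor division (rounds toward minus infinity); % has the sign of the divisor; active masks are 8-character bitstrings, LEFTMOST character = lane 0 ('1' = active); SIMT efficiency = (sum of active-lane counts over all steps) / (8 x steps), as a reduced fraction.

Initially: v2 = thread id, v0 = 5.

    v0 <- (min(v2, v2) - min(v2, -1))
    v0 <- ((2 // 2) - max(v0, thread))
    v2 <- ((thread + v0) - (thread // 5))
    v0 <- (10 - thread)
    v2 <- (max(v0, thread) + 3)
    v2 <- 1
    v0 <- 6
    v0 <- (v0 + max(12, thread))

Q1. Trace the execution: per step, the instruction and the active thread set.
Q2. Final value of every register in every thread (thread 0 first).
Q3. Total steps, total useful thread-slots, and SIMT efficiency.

step 0: v0 <- (min(v2, v2) - min(v2, -1)) 11111111
step 1: v0 <- ((2 // 2) - max(v0, thread)) 11111111
step 2: v2 <- ((thread + v0) - (thread // 5)) 11111111
step 3: v0 <- (10 - thread)          11111111
step 4: v2 <- (max(v0, thread) + 3)  11111111
step 5: v2 <- 1                      11111111
step 6: v0 <- 6                      11111111
step 7: v0 <- (v0 + max(12, thread)) 11111111

Answer: 8 steps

v2: 1,1,1,1,1,1,1,1
v0: 18,18,18,18,18,18,18,18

steps = 8; useful = 64; efficiency = 64/64 = 1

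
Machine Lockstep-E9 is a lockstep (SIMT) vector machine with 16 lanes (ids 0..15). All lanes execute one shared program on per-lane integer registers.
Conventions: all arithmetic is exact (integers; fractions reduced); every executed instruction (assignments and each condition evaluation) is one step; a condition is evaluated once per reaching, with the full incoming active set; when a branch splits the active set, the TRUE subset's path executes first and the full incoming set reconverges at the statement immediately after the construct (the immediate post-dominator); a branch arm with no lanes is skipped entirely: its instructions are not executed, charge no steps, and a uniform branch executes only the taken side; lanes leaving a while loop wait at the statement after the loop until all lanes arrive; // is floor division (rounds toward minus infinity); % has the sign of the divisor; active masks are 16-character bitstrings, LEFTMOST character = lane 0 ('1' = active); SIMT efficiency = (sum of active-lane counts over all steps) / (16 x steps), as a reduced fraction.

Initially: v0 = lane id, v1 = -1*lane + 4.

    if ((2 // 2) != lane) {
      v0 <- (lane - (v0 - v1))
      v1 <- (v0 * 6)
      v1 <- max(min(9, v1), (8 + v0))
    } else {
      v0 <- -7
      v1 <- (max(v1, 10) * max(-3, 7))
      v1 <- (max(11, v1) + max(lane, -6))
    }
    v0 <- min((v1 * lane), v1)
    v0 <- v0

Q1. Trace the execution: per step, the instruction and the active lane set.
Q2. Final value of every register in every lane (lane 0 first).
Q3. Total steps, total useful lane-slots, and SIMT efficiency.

step 0: eval ((2 // 2) != lane)      1111111111111111
step 1: v0 <- (lane - (v0 - v1))     1011111111111111
step 2: v1 <- (v0 * 6)               1011111111111111
step 3: v1 <- max(min(9, v1), (8 + v0)) 1011111111111111
step 4: v0 <- -7                     0100000000000000
step 5: v1 <- (max(v1, 10) * max(-3, 7)) 0100000000000000
step 6: v1 <- (max(11, v1) + max(lane, -6)) 0100000000000000
step 7: v0 <- min((v1 * lane), v1)   1111111111111111
step 8: v0 <- v0                     1111111111111111

Answer: 9 steps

v0: 0,71,10,9,8,7,6,5,4,3,2,1,0,-13,-28,-45
v1: 12,71,10,9,8,7,6,5,4,3,2,1,0,-1,-2,-3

steps = 9; useful = 96; efficiency = 96/144 = 2/3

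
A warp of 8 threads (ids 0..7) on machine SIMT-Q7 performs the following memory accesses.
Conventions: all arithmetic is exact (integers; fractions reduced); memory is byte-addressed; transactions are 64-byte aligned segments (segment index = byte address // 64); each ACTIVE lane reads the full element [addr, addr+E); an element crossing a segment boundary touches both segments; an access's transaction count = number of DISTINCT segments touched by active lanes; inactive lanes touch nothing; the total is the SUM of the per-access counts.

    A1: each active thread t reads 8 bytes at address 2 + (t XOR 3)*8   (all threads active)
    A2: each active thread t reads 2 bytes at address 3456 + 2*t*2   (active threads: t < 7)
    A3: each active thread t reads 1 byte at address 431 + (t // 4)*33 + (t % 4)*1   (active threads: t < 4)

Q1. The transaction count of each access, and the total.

A1: 2 transactions
A2: 1 transaction
A3: 1 transaction

Answer: 2,1,1; total 4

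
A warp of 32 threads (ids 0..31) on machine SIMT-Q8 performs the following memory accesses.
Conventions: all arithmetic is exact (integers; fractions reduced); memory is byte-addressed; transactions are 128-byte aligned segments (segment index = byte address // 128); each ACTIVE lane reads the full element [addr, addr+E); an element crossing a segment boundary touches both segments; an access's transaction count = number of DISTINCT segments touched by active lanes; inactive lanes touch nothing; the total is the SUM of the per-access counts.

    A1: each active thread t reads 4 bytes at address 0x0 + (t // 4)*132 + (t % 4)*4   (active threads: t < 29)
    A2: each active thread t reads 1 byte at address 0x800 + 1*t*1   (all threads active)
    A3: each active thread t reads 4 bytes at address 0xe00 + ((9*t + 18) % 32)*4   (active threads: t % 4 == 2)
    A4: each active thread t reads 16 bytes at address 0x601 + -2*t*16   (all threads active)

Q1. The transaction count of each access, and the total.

A1: 8 transactions
A2: 1 transaction
A3: 1 transaction
A4: 9 transactions

Answer: 8,1,1,9; total 19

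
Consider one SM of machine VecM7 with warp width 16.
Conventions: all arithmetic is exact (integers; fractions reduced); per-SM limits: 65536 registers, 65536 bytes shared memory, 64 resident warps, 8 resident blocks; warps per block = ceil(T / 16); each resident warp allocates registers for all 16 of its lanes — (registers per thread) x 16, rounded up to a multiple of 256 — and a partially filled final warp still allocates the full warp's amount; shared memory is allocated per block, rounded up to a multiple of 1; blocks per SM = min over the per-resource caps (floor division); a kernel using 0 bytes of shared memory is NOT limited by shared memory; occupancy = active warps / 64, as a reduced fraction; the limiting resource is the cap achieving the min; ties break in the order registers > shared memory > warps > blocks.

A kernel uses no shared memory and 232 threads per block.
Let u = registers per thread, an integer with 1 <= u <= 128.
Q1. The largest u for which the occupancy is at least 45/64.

Answer: u = 80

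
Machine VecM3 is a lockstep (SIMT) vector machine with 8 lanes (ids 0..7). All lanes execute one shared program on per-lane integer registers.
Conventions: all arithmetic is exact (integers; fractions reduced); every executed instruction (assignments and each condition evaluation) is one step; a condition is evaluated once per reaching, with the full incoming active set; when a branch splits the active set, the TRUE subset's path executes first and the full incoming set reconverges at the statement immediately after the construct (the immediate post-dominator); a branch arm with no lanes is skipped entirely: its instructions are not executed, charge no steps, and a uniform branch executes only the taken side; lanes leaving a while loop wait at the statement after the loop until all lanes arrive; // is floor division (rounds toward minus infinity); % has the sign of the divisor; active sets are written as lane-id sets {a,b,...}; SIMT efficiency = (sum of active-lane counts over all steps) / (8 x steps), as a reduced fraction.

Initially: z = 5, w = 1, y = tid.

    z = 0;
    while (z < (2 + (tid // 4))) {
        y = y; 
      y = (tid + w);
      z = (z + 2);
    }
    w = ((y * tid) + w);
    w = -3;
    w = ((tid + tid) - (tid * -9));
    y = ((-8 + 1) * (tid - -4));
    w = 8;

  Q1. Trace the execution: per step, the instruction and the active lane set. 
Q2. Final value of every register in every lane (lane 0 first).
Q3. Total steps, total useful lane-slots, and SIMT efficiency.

step 0: z <- 0                       {0,1,2,3,4,5,6,7}
step 1: eval (z < (2 + (tid // 4)))  {0,1,2,3,4,5,6,7}
step 2: y <- y                       {0,1,2,3,4,5,6,7}
step 3: y <- (tid + w)               {0,1,2,3,4,5,6,7}
step 4: z <- (z + 2)                 {0,1,2,3,4,5,6,7}
step 5: eval (z < (2 + (tid // 4)))  {0,1,2,3,4,5,6,7}
step 6: y <- y                       {4,5,6,7}
step 7: y <- (tid + w)               {4,5,6,7}
step 8: z <- (z + 2)                 {4,5,6,7}
step 9: eval (z < (2 + (tid // 4)))  {4,5,6,7}
step 10: w <- ((y * tid) + w)         {0,1,2,3,4,5,6,7}
step 11: w <- -3                      {0,1,2,3,4,5,6,7}
step 12: w <- ((tid + tid) - (tid * -9)) {0,1,2,3,4,5,6,7}
step 13: y <- ((-8 + 1) * (tid - -4)) {0,1,2,3,4,5,6,7}
step 14: w <- 8                       {0,1,2,3,4,5,6,7}

Answer: 15 steps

z: 2,2,2,2,4,4,4,4
w: 8,8,8,8,8,8,8,8
y: -28,-35,-42,-49,-56,-63,-70,-77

steps = 15; useful = 104; efficiency = 104/120 = 13/15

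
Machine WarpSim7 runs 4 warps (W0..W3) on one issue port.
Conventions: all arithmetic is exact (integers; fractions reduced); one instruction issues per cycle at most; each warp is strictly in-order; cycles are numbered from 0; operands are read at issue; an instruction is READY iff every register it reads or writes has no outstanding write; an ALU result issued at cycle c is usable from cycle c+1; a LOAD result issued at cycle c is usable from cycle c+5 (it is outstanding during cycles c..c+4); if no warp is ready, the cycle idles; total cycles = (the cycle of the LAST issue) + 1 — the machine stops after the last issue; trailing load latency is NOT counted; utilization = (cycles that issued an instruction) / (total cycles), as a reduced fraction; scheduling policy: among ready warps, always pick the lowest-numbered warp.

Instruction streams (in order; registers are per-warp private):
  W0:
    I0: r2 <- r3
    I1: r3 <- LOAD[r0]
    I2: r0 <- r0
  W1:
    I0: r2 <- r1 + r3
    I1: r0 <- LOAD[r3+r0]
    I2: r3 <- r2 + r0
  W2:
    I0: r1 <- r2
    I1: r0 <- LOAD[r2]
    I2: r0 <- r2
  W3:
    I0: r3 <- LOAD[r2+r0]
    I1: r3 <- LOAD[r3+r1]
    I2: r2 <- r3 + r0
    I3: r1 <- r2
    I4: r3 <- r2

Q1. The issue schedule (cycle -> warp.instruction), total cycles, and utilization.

cycle 0: W0.I0
cycle 1: W0.I1
cycle 2: W0.I2
cycle 3: W1.I0
cycle 4: W1.I1
cycle 5: W2.I0
cycle 6: W2.I1
cycle 7: W3.I0
cycle 8: idle
cycle 9: W1.I2
cycle 10: idle
cycle 11: W2.I2
cycle 12: W3.I1
cycle 13: idle
cycle 14: idle
cycle 15: idle
cycle 16: idle
cycle 17: W3.I2
cycle 18: W3.I3
cycle 19: W3.I4

Answer: 20 cycles, utilization 7/10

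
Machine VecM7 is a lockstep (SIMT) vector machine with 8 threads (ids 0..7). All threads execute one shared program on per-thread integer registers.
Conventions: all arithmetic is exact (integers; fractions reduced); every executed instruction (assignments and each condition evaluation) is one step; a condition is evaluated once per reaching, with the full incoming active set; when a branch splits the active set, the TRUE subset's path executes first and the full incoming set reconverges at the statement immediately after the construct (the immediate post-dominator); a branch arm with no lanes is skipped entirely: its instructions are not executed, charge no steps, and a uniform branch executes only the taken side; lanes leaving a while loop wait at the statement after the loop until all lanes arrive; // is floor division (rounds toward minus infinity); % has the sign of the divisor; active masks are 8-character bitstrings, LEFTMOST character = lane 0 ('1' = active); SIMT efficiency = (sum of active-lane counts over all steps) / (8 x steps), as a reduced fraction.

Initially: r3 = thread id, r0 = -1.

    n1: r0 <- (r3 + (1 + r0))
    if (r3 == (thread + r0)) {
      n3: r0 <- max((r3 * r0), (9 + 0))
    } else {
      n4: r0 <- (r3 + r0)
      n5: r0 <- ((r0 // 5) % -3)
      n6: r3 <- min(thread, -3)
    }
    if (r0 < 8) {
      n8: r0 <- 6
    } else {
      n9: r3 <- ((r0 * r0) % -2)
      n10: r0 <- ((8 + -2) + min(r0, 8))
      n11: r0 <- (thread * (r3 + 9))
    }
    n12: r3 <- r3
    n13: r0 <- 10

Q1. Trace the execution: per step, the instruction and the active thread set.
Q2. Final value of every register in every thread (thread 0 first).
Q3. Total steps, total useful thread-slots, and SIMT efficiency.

step 0: r0 <- (r3 + (1 + r0))        11111111
step 1: eval (r3 == (thread + r0))   11111111
step 2: r0 <- max((r3 * r0), (9 + 0)) 10000000
step 3: r0 <- (r3 + r0)              01111111
step 4: r0 <- ((r0 // 5) % -3)       01111111
step 5: r3 <- min(thread, -3)        01111111
step 6: eval (r0 < 8)                11111111
step 7: r0 <- 6                      01111111
step 8: r3 <- ((r0 * r0) % -2)       10000000
step 9: r0 <- ((8 + -2) + min(r0, 8)) 10000000
step 10: r0 <- (thread * (r3 + 9))    10000000
step 11: r3 <- r3                     11111111
step 12: r0 <- 10                     11111111

Answer: 13 steps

r3: -1,-3,-3,-3,-3,-3,-3,-3
r0: 10,10,10,10,10,10,10,10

steps = 13; useful = 72; efficiency = 72/104 = 9/13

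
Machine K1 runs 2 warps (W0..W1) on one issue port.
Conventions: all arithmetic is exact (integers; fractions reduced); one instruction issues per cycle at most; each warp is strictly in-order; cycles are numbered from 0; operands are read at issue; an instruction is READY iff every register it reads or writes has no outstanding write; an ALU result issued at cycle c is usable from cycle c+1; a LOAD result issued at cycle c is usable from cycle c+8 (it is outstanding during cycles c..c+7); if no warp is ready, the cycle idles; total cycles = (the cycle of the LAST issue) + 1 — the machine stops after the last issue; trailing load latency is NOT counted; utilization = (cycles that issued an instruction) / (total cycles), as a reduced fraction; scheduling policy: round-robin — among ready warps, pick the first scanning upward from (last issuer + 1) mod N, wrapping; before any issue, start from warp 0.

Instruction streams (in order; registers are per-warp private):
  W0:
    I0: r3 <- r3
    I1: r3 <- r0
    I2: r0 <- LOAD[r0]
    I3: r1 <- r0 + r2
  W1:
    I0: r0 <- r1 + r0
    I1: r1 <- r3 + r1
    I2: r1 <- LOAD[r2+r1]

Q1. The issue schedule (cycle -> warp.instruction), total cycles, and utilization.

cycle 0: W0.I0
cycle 1: W1.I0
cycle 2: W0.I1
cycle 3: W1.I1
cycle 4: W0.I2
cycle 5: W1.I2
cycle 6: idle
cycle 7: idle
cycle 8: idle
cycle 9: idle
cycle 10: idle
cycle 11: idle
cycle 12: W0.I3

Answer: 13 cycles, utilization 7/13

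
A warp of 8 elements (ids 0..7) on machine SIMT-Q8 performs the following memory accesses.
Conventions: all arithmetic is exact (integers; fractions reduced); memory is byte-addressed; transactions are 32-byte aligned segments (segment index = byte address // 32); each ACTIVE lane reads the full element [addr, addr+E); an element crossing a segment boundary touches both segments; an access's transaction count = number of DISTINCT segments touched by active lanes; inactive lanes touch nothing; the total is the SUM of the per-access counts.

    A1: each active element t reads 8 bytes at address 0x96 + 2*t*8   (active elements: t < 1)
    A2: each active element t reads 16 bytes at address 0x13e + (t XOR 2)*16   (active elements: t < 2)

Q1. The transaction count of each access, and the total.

A1: 1 transaction
A2: 2 transactions

Answer: 1,2; total 3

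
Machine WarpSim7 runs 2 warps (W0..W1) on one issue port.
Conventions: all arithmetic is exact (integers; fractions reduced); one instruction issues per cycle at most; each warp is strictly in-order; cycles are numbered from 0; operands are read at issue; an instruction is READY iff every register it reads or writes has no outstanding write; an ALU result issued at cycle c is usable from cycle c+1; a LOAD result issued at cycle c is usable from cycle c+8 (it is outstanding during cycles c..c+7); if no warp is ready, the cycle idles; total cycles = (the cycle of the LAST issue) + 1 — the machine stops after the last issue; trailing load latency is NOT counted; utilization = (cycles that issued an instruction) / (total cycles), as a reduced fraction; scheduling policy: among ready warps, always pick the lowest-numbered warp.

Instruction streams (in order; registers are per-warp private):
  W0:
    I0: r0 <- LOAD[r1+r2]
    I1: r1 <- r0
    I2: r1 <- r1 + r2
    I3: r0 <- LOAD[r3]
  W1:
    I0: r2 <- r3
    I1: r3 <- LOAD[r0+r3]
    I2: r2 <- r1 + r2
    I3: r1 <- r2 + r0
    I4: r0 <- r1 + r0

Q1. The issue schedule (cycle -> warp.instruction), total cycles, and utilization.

cycle 0: W0.I0
cycle 1: W1.I0
cycle 2: W1.I1
cycle 3: W1.I2
cycle 4: W1.I3
cycle 5: W1.I4
cycle 6: idle
cycle 7: idle
cycle 8: W0.I1
cycle 9: W0.I2
cycle 10: W0.I3

Answer: 11 cycles, utilization 9/11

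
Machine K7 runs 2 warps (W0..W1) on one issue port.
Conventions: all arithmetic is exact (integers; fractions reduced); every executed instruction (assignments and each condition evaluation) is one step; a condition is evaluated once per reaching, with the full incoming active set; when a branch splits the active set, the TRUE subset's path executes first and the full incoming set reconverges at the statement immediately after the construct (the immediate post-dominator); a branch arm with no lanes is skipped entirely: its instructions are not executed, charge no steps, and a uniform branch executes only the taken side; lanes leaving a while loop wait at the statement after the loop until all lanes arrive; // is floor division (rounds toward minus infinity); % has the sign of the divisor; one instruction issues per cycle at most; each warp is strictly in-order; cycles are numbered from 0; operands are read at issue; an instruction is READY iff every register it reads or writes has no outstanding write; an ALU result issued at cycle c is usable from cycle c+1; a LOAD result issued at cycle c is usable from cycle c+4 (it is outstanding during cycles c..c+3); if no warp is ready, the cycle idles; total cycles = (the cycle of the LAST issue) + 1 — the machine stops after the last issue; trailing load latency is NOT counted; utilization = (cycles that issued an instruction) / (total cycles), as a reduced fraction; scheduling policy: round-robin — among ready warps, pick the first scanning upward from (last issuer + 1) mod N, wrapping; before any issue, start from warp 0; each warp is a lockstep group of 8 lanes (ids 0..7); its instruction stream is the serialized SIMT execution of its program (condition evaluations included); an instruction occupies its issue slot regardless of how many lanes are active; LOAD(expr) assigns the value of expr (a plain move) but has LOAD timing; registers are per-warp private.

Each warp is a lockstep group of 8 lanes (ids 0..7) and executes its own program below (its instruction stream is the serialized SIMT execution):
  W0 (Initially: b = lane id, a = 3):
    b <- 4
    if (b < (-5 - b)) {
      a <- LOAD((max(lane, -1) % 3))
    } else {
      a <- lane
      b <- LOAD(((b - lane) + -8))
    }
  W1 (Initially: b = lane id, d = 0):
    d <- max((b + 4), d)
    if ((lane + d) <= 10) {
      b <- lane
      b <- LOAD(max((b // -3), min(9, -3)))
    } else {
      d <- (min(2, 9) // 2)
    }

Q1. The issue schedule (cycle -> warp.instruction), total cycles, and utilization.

cycle 0: W0.I0
cycle 1: W1.I0
cycle 2: W0.I1
cycle 3: W1.I1
cycle 4: W0.I2
cycle 5: W1.I2
cycle 6: W0.I3
cycle 7: W1.I3
cycle 8: W1.I4

Answer: 9 cycles, utilization 1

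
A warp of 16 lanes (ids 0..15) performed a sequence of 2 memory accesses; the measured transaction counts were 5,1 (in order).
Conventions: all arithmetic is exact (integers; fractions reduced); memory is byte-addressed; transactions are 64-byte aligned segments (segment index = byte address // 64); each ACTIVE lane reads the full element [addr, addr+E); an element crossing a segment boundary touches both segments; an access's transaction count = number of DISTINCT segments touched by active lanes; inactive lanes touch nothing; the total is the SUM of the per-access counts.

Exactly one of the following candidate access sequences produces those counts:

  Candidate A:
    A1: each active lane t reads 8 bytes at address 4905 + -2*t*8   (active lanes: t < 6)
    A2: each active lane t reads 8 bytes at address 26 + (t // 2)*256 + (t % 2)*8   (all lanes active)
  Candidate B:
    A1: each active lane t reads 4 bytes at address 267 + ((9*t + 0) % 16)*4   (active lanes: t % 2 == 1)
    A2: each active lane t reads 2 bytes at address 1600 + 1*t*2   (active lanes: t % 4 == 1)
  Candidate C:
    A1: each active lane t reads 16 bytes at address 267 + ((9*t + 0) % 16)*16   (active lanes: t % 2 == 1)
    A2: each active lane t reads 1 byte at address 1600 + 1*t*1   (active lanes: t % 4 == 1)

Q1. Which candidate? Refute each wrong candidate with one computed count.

A: A1 gives 2 transactions, not 5
B: A1 gives 2 transactions, not 5
C: all counts match (5,1)

Answer: C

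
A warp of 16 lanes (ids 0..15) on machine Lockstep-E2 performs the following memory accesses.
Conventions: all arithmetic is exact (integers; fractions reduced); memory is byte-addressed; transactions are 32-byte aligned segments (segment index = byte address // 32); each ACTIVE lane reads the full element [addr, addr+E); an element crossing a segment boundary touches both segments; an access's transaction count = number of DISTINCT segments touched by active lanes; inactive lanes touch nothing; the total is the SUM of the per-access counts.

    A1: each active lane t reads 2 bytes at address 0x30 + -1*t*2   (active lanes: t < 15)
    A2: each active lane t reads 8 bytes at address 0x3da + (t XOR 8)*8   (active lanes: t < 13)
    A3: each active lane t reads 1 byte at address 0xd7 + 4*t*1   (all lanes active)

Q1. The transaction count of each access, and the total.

A1: 2 transactions
A2: 5 transactions
A3: 3 transactions

Answer: 2,5,3; total 10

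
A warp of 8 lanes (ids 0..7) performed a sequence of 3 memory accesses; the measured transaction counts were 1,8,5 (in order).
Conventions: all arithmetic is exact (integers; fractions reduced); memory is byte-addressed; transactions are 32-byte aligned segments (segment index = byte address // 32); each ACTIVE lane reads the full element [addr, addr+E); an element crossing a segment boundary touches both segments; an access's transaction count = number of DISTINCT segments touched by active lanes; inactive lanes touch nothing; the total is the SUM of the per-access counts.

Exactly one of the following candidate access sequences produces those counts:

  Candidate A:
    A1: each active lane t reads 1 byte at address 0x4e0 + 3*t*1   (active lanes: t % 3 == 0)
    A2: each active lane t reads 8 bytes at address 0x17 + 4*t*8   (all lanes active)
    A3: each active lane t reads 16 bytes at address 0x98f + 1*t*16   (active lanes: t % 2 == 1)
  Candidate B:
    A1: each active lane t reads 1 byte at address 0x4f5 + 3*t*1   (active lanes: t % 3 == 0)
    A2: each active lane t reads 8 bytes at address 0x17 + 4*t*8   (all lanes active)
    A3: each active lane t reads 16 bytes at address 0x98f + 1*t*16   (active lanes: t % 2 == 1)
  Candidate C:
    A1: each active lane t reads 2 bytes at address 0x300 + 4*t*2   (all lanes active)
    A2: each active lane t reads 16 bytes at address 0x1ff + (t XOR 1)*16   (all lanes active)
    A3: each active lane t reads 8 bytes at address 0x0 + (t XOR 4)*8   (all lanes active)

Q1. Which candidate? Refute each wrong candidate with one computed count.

B: A1 gives 2 transactions, not 1
C: A1 gives 2 transactions, not 1
A: all counts match (1,8,5)

Answer: A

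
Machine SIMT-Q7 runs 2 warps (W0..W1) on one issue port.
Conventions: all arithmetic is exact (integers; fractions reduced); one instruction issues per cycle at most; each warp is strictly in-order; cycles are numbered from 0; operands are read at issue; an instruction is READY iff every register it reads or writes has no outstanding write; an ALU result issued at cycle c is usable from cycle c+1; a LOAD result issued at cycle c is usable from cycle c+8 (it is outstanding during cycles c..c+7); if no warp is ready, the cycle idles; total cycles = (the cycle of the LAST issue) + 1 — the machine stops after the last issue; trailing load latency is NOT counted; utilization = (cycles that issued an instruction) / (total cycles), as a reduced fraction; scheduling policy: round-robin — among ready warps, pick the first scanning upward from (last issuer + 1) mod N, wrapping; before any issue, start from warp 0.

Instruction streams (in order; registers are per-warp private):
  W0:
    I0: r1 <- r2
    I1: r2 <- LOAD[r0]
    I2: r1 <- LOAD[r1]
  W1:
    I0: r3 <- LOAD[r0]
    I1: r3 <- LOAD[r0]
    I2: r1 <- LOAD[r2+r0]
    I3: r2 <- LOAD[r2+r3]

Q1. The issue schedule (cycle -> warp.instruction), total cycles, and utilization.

cycle 0: W0.I0
cycle 1: W1.I0
cycle 2: W0.I1
cycle 3: W0.I2
cycle 4: idle
cycle 5: idle
cycle 6: idle
cycle 7: idle
cycle 8: idle
cycle 9: W1.I1
cycle 10: W1.I2
cycle 11: idle
cycle 12: idle
cycle 13: idle
cycle 14: idle
cycle 15: idle
cycle 16: idle
cycle 17: W1.I3

Answer: 18 cycles, utilization 7/18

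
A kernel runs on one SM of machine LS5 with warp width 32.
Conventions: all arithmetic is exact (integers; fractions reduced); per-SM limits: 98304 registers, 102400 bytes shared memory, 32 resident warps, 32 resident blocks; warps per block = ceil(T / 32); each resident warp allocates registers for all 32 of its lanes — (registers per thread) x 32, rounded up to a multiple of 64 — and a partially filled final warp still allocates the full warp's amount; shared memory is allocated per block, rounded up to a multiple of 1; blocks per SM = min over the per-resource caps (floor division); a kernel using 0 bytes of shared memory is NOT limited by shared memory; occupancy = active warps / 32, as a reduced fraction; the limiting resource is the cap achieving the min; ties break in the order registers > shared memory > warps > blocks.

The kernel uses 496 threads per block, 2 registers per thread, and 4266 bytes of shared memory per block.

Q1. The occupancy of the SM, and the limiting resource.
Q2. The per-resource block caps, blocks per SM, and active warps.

Answer: occupancy 1, limited by warps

registers: 96 blocks
shared memory: 24 blocks
warps: 2 blocks
blocks: 32 blocks

Answer: 2 blocks, 32 active warps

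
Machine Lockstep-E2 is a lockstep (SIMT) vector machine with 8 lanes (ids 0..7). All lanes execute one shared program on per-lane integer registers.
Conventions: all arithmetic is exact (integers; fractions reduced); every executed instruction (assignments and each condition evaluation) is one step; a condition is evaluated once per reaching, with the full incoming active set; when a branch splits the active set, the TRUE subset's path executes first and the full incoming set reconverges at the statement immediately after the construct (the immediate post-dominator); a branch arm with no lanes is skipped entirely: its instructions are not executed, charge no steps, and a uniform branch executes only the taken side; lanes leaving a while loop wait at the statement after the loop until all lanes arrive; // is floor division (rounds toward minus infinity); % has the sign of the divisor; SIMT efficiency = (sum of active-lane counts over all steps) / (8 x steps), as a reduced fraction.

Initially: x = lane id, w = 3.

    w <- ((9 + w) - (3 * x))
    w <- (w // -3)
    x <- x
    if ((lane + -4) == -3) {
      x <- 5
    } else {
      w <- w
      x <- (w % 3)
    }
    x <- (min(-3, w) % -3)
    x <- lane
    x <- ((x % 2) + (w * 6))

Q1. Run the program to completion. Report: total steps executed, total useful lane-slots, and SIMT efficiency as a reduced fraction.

Answer: 10 steps, 71 useful, 71/80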